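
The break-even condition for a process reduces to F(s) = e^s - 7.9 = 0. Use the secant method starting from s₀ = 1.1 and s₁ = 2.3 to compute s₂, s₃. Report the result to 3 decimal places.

F(1.1) = -4.89583, F(2.3) = 2.07418
s₂ = 2.30000 − 2.07418·(2.30000 − 1.10000) / (2.07418 − (-4.89583)) = 2.30000 − (2.48902)/(6.97002) = 1.94290
F(1.94290) = -0.92107
s₃ = 1.94290 − (-0.92107)·(1.94290 − 2.30000) / (-0.92107 − 2.07418) = 1.94290 − (0.32892)/(-2.99525) = 2.05271

1.943, 2.053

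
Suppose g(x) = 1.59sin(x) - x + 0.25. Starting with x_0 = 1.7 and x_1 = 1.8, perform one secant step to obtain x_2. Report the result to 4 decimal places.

1.7988

g(1.7) = 0.126747, g(1.8) = -0.001582
x_2 = 1.800000 − (-0.001582)·(1.800000 − 1.700000) / (-0.001582 − 0.126747) = 1.800000 − (-0.000158)/(-0.128329) = 1.798767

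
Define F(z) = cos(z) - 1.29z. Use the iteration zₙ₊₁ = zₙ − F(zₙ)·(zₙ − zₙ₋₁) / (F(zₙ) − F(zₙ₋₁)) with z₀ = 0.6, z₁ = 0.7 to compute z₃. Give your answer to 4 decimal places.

0.6275

F(0.6) = 0.051336, F(0.7) = -0.138158
z₂ = 0.700000 − (-0.138158)·(0.700000 − 0.600000) / (-0.138158 − 0.051336) = 0.700000 − (-0.013816)/(-0.189493) = 0.627091
F(0.627091) = 0.000791
z₃ = 0.627091 − 0.000791·(0.627091 − 0.700000) / (0.000791 − (-0.138158)) = 0.627091 − (-0.000058)/(0.138948) = 0.627506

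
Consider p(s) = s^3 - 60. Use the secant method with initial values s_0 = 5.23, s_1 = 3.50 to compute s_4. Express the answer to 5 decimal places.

3.91444

p(5.23) = 83.0556670, p(3.50) = -17.1250000
s_2 = 3.5000000 − (-17.1250000)·(3.5000000 − 5.2300000) / (-17.1250000 − 83.0556670) = 3.5000000 − (29.6262500)/(-100.1806670) = 3.7957282
p(3.7957282) = -5.3128457
s_3 = 3.7957282 − (-5.3128457)·(3.7957282 − 3.5000000) / (-5.3128457 − (-17.1250000)) = 3.7957282 − (-1.5711584)/(11.8121543) = 3.9287402
p(3.9287402) = 0.6401045
s_4 = 3.9287402 − 0.6401045·(3.9287402 − 3.7957282) / (0.6401045 − (-5.3128457)) = 3.9287402 − (0.0851416)/(5.9529502) = 3.9144378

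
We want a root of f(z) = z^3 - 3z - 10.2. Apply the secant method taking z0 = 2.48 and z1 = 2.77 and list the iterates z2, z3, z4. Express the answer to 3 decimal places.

f(2.48) = -2.38701, f(2.77) = 2.74393
z2 = 2.77000 − 2.74393·(2.77000 − 2.48000) / (2.74393 − (-2.38701)) = 2.77000 − (0.79574)/(5.13094) = 2.61491
f(2.61491) = -0.16456
z3 = 2.61491 − (-0.16456)·(2.61491 − 2.77000) / (-0.16456 − 2.74393) = 2.61491 − (0.02552)/(-2.90849) = 2.62369
f(2.62369) = -0.01028
z4 = 2.62369 − (-0.01028)·(2.62369 − 2.61491) / (-0.01028 − (-0.16456)) = 2.62369 − (-0.00009)/(0.15428) = 2.62427

2.615, 2.624, 2.624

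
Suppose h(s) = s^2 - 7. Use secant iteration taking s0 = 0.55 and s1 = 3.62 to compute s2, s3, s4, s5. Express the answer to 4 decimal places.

h(0.55) = -6.697500, h(3.62) = 6.104400
s2 = 3.620000 − 6.104400·(3.620000 − 0.550000) / (6.104400 − (-6.697500)) = 3.620000 − (18.740508)/(12.801900) = 2.156115
h(2.156115) = -2.351168
s3 = 2.156115 − (-2.351168)·(2.156115 − 3.620000) / (-2.351168 − 6.104400) = 2.156115 − (3.441839)/(-8.455568) = 2.563165
h(2.563165) = -0.430185
s4 = 2.563165 − (-0.430185)·(2.563165 − 2.156115) / (-0.430185 − (-2.351168)) = 2.563165 − (-0.175107)/(1.920983) = 2.654320
h(2.654320) = 0.045414
s5 = 2.654320 − 0.045414·(2.654320 − 2.563165) / (0.045414 − (-0.430185)) = 2.654320 − (0.004140)/(0.475598) = 2.645616

2.1561, 2.5632, 2.6543, 2.6456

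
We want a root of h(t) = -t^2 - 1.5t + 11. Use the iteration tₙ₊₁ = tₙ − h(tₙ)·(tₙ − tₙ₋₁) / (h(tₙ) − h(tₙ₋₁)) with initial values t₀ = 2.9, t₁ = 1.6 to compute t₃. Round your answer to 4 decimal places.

h(2.9) = -1.760000, h(1.6) = 6.040000
t₂ = 1.600000 − 6.040000·(1.600000 − 2.900000) / (6.040000 − (-1.760000)) = 1.600000 − (-7.852000)/(7.800000) = 2.606667
h(2.606667) = 0.295289
t₃ = 2.606667 − 0.295289·(2.606667 − 1.600000) / (0.295289 − 6.040000) = 2.606667 − (0.297257)/(-5.744711) = 2.658411

2.6584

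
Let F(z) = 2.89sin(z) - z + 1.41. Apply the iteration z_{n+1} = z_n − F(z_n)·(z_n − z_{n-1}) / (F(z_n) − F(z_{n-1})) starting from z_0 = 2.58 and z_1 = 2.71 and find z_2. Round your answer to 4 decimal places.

2.6843

F(2.58) = 0.369026, F(2.71) = -0.091061
z_2 = 2.710000 − (-0.091061)·(2.710000 − 2.580000) / (-0.091061 − 0.369026) = 2.710000 − (-0.011838)/(-0.460087) = 2.684270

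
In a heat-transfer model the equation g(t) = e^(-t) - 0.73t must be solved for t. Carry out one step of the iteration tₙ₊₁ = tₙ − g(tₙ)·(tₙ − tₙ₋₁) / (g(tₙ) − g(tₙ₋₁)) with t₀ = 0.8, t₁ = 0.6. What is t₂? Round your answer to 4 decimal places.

0.6903

g(0.8) = -0.134671, g(0.6) = 0.110812
t₂ = 0.600000 − 0.110812·(0.600000 − 0.800000) / (0.110812 − (-0.134671)) = 0.600000 − (-0.022162)/(0.245483) = 0.690281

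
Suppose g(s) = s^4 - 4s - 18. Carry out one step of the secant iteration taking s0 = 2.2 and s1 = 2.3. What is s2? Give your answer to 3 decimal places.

2.281

g(2.2) = -3.37440, g(2.3) = 0.78410
s2 = 2.30000 − 0.78410·(2.30000 − 2.20000) / (0.78410 − (-3.37440)) = 2.30000 − (0.07841)/(4.15850) = 2.28114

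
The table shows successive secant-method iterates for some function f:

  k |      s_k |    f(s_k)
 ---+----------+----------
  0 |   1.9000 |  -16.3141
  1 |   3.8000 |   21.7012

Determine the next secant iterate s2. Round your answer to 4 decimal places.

2.7154

s2 = 3.8000 − 21.7012·(3.8000 − 1.9000) / (21.7012 − (-16.3141))
   = 3.8000 − (41.232280)/(38.015300) = 2.715377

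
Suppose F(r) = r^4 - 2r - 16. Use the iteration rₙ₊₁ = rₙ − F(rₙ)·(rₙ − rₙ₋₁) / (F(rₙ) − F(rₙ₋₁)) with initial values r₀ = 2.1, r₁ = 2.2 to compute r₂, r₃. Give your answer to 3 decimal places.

F(2.1) = -0.75190, F(2.2) = 3.02560
r₂ = 2.20000 − 3.02560·(2.20000 − 2.10000) / (3.02560 − (-0.75190)) = 2.20000 − (0.30256)/(3.77750) = 2.11990
F(2.11990) = -0.04381
r₃ = 2.11990 − (-0.04381)·(2.11990 − 2.20000) / (-0.04381 − 3.02560) = 2.11990 − (0.00351)/(-3.06941) = 2.12105

2.120, 2.121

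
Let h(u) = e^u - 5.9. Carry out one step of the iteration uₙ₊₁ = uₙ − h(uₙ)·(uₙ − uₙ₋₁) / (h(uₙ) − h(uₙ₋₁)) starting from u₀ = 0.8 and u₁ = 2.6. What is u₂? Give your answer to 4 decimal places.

h(0.8) = -3.674459, h(2.6) = 7.563738
u₂ = 2.600000 − 7.563738·(2.600000 − 0.800000) / (7.563738 − (-3.674459)) = 2.600000 − (13.614728)/(11.238197) = 1.388531

1.3885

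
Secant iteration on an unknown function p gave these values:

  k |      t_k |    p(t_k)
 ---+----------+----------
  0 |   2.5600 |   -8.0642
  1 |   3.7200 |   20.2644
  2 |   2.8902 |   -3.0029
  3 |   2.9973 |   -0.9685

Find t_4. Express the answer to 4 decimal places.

3.0483

t_4 = 2.9973 − (-0.9685)·(2.9973 − 2.8902) / (-0.9685 − (-3.0029))
   = 2.9973 − (-0.103726)/(2.034400) = 3.048286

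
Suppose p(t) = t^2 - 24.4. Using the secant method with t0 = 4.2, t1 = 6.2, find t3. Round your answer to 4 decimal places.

4.9294

p(4.2) = -6.760000, p(6.2) = 14.040000
t2 = 6.200000 − 14.040000·(6.200000 − 4.200000) / (14.040000 − (-6.760000)) = 6.200000 − (28.080000)/(20.800000) = 4.850000
p(4.850000) = -0.877500
t3 = 4.850000 − (-0.877500)·(4.850000 − 6.200000) / (-0.877500 − 14.040000) = 4.850000 − (1.184625)/(-14.917500) = 4.929412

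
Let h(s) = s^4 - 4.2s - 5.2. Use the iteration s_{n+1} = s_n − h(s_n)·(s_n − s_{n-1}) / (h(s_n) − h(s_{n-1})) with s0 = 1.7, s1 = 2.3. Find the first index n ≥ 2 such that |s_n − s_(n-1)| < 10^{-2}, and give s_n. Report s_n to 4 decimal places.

h(1.7) = -3.987900, h(2.3) = 13.124100
s2 = 2.300000 − 13.124100·(0.600000)/(17.112000) = 1.839828;  |Δ| = 0.460172
h(1.839828) = -1.469272
s3 = 1.839828 − (-1.469272)·(-0.460172)/(-14.593372) = 1.886159;  |Δ| = 0.046330
h(1.886159) = -0.465388
s4 = 1.886159 − (-0.465388)·(0.046330)/(1.003883) = 1.907637;  |Δ| = 0.021478
h(1.907637) = 0.030817
s5 = 1.907637 − 0.030817·(0.021478)/(0.496206) = 1.906303;  |Δ| = 0.001334
|s5 − s4| = 0.001334 < 10^{-2}

n = 5, s_n = 1.9063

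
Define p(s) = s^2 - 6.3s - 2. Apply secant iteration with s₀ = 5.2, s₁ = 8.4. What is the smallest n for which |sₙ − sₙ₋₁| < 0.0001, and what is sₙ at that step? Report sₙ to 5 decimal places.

n = 6, sₙ = 6.60290

p(5.2) = -7.7200000, p(8.4) = 15.6400000
s₂ = 8.4000000 − 15.6400000·(3.2000000)/(23.3600000) = 6.2575342;  |Δ| = 2.1424658
p(6.2575342) = -2.2657309
s₃ = 6.2575342 − (-2.2657309)·(-2.1424658)/(-17.9057309) = 6.5286347;  |Δ| = 0.2711004
p(6.5286347) = -0.5073279
s₄ = 6.5286347 − (-0.5073279)·(0.2711004)/(1.7584030) = 6.6068515;  |Δ| = 0.0782169
p(6.6068515) = 0.0273225
s₅ = 6.6068515 − 0.0273225·(0.0782169)/(0.5346504) = 6.6028544;  |Δ| = 0.0039972
p(6.6028544) = -0.0002967
s₆ = 6.6028544 − (-0.0002967)·(-0.0039972)/(-0.0276192) = 6.6028973;  |Δ| = 0.0000429
|s₆ − s₅| = 0.0000429 < 0.0001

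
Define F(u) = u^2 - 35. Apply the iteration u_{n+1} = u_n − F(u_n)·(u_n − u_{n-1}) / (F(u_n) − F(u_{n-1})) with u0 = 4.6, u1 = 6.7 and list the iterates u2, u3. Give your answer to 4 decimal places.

F(4.6) = -13.840000, F(6.7) = 9.890000
u2 = 6.700000 − 9.890000·(6.700000 − 4.600000) / (9.890000 − (-13.840000)) = 6.700000 − (20.769000)/(23.730000) = 5.824779
F(5.824779) = -1.071952
u3 = 5.824779 − (-1.071952)·(5.824779 − 6.700000) / (-1.071952 − 9.890000) = 5.824779 − (0.938195)/(-10.961952) = 5.910365

5.8248, 5.9104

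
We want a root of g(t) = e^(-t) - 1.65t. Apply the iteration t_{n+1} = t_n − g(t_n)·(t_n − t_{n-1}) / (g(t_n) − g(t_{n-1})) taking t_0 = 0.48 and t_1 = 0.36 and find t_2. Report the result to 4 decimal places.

0.4049

g(0.48) = -0.173217, g(0.36) = 0.103676
t_2 = 0.360000 − 0.103676·(0.360000 − 0.480000) / (0.103676 − (-0.173217)) = 0.360000 − (-0.012441)/(0.276893) = 0.404931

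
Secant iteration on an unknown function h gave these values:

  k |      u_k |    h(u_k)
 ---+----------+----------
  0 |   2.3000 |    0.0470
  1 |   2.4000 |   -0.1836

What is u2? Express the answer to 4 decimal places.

2.3204

u2 = 2.4000 − (-0.1836)·(2.4000 − 2.3000) / (-0.1836 − 0.0470)
   = 2.4000 − (-0.018360)/(-0.230600) = 2.320382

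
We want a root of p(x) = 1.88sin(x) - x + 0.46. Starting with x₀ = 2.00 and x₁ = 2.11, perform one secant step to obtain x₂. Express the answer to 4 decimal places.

2.0904

p(2.00) = 0.169479, p(2.11) = -0.036738
x₂ = 2.110000 − (-0.036738)·(2.110000 − 2.000000) / (-0.036738 − 0.169479) = 2.110000 − (-0.004041)/(-0.206218) = 2.090403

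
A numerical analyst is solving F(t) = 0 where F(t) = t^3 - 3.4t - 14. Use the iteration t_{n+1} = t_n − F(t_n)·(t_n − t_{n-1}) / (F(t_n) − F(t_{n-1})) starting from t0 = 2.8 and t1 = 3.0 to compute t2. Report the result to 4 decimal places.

F(2.8) = -1.568000, F(3.0) = 2.800000
t2 = 3.000000 − 2.800000·(3.000000 − 2.800000) / (2.800000 − (-1.568000)) = 3.000000 − (0.560000)/(4.368000) = 2.871795

2.8718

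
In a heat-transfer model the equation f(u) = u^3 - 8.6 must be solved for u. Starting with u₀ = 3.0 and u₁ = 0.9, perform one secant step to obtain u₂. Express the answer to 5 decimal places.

f(3.0) = 18.4000000, f(0.9) = -7.8710000
u₂ = 0.9000000 − (-7.8710000)·(0.9000000 − 3.0000000) / (-7.8710000 − 18.4000000) = 0.9000000 − (16.5291000)/(-26.2710000) = 1.5291767

1.52918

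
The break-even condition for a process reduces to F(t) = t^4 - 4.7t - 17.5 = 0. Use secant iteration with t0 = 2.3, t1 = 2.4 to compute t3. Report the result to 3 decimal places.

F(2.3) = -0.32590, F(2.4) = 4.39760
t2 = 2.40000 − 4.39760·(2.40000 − 2.30000) / (4.39760 − (-0.32590)) = 2.40000 − (0.43976)/(4.72350) = 2.30690
F(2.30690) = -0.02103
t3 = 2.30690 − (-0.02103)·(2.30690 − 2.40000) / (-0.02103 − 4.39760) = 2.30690 − (0.00196)/(-4.41863) = 2.30734

2.307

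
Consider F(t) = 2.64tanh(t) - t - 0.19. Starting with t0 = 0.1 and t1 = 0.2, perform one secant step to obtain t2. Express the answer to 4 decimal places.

0.1170

F(0.1) = -0.026876, F(0.2) = 0.131071
t2 = 0.200000 − 0.131071·(0.200000 − 0.100000) / (0.131071 − (-0.026876)) = 0.200000 − (0.013107)/(0.157947) = 0.117016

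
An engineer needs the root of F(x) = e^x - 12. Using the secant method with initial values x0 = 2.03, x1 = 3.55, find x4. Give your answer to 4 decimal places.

F(2.03) = -4.385914, F(3.55) = 22.813317
x2 = 3.550000 − 22.813317·(3.550000 − 2.030000) / (22.813317 − (-4.385914)) = 3.550000 − (34.676243)/(27.199231) = 2.275102
F(2.275102) = -2.271088
x3 = 2.275102 − (-2.271088)·(2.275102 − 3.550000) / (-2.271088 − 22.813317) = 2.275102 − (2.895405)/(-25.084405) = 2.390529
F(2.390529) = -1.080736
x4 = 2.390529 − (-1.080736)·(2.390529 − 2.275102) / (-1.080736 − (-2.271088)) = 2.390529 − (-0.124746)/(1.190352) = 2.495326

2.4953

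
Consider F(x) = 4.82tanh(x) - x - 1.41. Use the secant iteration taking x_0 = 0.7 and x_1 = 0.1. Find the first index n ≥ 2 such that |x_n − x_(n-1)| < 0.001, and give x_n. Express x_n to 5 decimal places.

F(0.7) = 0.8030527, F(0.1) = -1.0296003
x_2 = 0.1000000 − (-1.0296003)·(-0.6000000)/(-1.8326530) = 0.4370852;  |Δ| = 0.3370852
F(0.4370852) = 0.1350215
x_3 = 0.4370852 − 0.1350215·(0.3370852)/(1.1646217) = 0.3980049;  |Δ| = 0.0390803
F(0.3980049) = 0.0151147
x_4 = 0.3980049 − 0.0151147·(-0.0390803)/(-0.1199067) = 0.3930787;  |Δ| = 0.0049262
F(0.3930787) = -0.0003443
x_5 = 0.3930787 − (-0.0003443)·(-0.0049262)/(-0.0154590) = 0.3931884;  |Δ| = 0.0001097
|x_5 − x_4| = 0.0001097 < 0.001

n = 5, x_n = 0.39319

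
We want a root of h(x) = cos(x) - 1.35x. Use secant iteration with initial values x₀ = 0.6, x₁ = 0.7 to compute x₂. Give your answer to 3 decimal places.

0.608

h(0.6) = 0.01534, h(0.7) = -0.18016
x₂ = 0.70000 − (-0.18016)·(0.70000 − 0.60000) / (-0.18016 − 0.01534) = 0.70000 − (-0.01802)/(-0.19549) = 0.60784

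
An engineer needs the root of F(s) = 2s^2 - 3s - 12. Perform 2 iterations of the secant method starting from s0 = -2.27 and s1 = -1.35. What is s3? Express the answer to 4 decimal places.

-1.8159

F(-2.27) = 5.115800, F(-1.35) = -4.305000
s2 = -1.350000 − (-4.305000)·(-1.350000 − (-2.270000)) / (-4.305000 − 5.115800) = -1.350000 − (-3.960600)/(-9.420800) = -1.770410
F(-1.770410) = -0.420065
s3 = -1.770410 − (-0.420065)·(-1.770410 − (-1.350000)) / (-0.420065 − (-4.305000)) = -1.770410 − (0.176600)/(3.884935) = -1.815868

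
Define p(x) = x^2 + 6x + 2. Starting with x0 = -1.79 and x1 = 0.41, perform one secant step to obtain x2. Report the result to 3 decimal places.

p(-1.79) = -5.53590, p(0.41) = 4.62810
x2 = 0.41000 − 4.62810·(0.41000 − (-1.79000)) / (4.62810 − (-5.53590)) = 0.41000 − (10.18182)/(10.16400) = -0.59175

-0.592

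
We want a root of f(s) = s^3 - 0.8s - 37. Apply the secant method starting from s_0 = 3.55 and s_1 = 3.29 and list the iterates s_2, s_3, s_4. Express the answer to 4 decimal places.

3.4072, 3.4124, 3.4122

f(3.55) = 4.898875, f(3.29) = -4.020711
s_2 = 3.290000 − (-4.020711)·(3.290000 − 3.550000) / (-4.020711 − 4.898875) = 3.290000 − (1.045385)/(-8.919586) = 3.407201
f(3.407201) = -0.171499
s_3 = 3.407201 − (-0.171499)·(3.407201 − 3.290000) / (-0.171499 − (-4.020711)) = 3.407201 − (-0.020100)/(3.849212) = 3.412423
f(3.412423) = 0.006463
s_4 = 3.412423 − 0.006463·(3.412423 − 3.407201) / (0.006463 − (-0.171499)) = 3.412423 − (0.000034)/(0.177962) = 3.412233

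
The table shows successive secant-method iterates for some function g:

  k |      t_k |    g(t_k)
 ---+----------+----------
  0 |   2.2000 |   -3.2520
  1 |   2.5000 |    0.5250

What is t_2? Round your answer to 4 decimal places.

t_2 = 2.5000 − 0.5250·(2.5000 − 2.2000) / (0.5250 − (-3.2520))
   = 2.5000 − (0.157500)/(3.777000) = 2.458300

2.4583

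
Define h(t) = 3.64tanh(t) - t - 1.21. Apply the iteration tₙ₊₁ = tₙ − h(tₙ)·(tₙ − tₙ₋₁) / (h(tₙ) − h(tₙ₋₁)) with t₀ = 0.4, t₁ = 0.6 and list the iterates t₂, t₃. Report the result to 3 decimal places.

h(0.4) = -0.22699, h(0.6) = 0.14486
t₂ = 0.60000 − 0.14486·(0.60000 − 0.40000) / (0.14486 − (-0.22699)) = 0.60000 − (0.02897)/(0.37185) = 0.52209
h(0.52209) = 0.01260
t₃ = 0.52209 − 0.01260·(0.52209 − 0.60000) / (0.01260 − 0.14486) = 0.52209 − (-0.00098)/(-0.13226) = 0.51467

0.522, 0.515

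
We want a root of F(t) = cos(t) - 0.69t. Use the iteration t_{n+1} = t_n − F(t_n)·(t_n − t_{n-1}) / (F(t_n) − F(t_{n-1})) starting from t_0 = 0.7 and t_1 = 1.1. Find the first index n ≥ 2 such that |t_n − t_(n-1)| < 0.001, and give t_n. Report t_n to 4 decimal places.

n = 4, t_n = 0.9004

F(0.7) = 0.281842, F(1.1) = -0.305404
t_2 = 1.100000 − (-0.305404)·(0.400000)/(-0.587246) = 0.891976;  |Δ| = 0.208024
F(0.891976) = 0.012413
t_3 = 0.891976 − 0.012413·(-0.208024)/(0.317816) = 0.900100;  |Δ| = 0.008125
F(0.900100) = 0.000463
t_4 = 0.900100 − 0.000463·(0.008125)/(-0.011950) = 0.900415;  |Δ| = 0.000314
|t_4 − t_3| = 0.000314 < 0.001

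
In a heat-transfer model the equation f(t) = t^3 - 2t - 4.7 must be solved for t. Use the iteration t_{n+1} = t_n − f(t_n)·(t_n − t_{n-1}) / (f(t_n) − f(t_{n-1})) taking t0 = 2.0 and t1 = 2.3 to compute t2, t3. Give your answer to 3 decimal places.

f(2.0) = -0.70000, f(2.3) = 2.86700
t2 = 2.30000 − 2.86700·(2.30000 − 2.00000) / (2.86700 − (-0.70000)) = 2.30000 − (0.86010)/(3.56700) = 2.05887
f(2.05887) = -0.09027
t3 = 2.05887 − (-0.09027)·(2.05887 − 2.30000) / (-0.09027 − 2.86700) = 2.05887 − (0.02177)/(-2.95727) = 2.06623

2.059, 2.066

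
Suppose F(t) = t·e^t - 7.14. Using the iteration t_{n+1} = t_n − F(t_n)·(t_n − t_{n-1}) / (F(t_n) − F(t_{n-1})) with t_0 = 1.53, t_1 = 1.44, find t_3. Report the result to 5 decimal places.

F(1.53) = -0.0741895, F(1.44) = -1.0621980
t_2 = 1.4400000 − (-1.0621980)·(1.4400000 − 1.5300000) / (-1.0621980 − (-0.0741895)) = 1.4400000 − (0.0955978)/(-0.9880086) = 1.5367581
F(1.5367581) = 0.0051453
t_3 = 1.5367581 − 0.0051453·(1.5367581 − 1.4400000) / (0.0051453 − (-1.0621980)) = 1.5367581 − (0.0004979)/(1.0673434) = 1.5362916

1.53629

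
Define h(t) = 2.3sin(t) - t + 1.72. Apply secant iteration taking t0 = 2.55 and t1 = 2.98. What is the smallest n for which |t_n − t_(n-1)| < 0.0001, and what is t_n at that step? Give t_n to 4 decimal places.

n = 5, t_n = 2.7010

h(2.55) = 0.452673, h(2.98) = -0.889952
t2 = 2.980000 − (-0.889952)·(0.430000)/(-1.342625) = 2.694977;  |Δ| = 0.285023
h(2.694977) = 0.018430
t3 = 2.694977 − 0.018430·(-0.285023)/(0.908382) = 2.700759;  |Δ| = 0.005783
h(2.700759) = 0.000635
t4 = 2.700759 − 0.000635·(0.005783)/(-0.017795) = 2.700966;  |Δ| = 0.000206
h(2.700966) = -0.000001
t5 = 2.700966 − (-0.000001)·(0.000206)/(-0.000635) = 2.700966;  |Δ| = 0.000000
|t5 − t4| = 0.000000 < 0.0001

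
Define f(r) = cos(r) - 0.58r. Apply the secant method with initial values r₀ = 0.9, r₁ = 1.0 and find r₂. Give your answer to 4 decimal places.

0.9715

f(0.9) = 0.099610, f(1.0) = -0.039698
r₂ = 1.000000 − (-0.039698)·(1.000000 − 0.900000) / (-0.039698 − 0.099610) = 1.000000 − (-0.003970)/(-0.139308) = 0.971504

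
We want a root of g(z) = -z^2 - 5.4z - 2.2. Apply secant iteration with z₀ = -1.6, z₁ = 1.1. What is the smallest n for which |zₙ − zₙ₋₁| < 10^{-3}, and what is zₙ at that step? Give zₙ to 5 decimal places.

g(-1.6) = 3.8800000, g(1.1) = -9.3500000
z₂ = 1.1000000 − (-9.3500000)·(2.7000000)/(-13.2300000) = -0.8081633;  |Δ| = 1.9081633
g(-0.8081633) = 1.5109538
z₃ = -0.8081633 − 1.5109538·(-1.9081633)/(10.8609538) = -0.5427035;  |Δ| = 0.2654598
g(-0.5427035) = 0.4360717
z₄ = -0.5427035 − 0.4360717·(0.2654598)/(-1.0748821) = -0.4350084;  |Δ| = 0.1076951
g(-0.4350084) = -0.0401869
z₅ = -0.4350084 − (-0.0401869)·(0.1076951)/(-0.4762587) = -0.4440958;  |Δ| = 0.0090874
g(-0.4440958) = 0.0008961
z₆ = -0.4440958 − 0.0008961·(-0.0090874)/(0.0410830) = -0.4438976;  |Δ| = 0.0001982
|z₆ − z₅| = 0.0001982 < 10^{-3}

n = 6, zₙ = -0.44390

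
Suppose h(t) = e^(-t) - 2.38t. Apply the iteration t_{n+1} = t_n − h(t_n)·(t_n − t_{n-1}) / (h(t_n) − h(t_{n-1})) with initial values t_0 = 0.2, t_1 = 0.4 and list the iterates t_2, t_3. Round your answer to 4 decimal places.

0.3098, 0.3086

h(0.2) = 0.342731, h(0.4) = -0.281680
t_2 = 0.400000 − (-0.281680)·(0.400000 − 0.200000) / (-0.281680 − 0.342731) = 0.400000 − (-0.056336)/(-0.624411) = 0.309777
h(0.309777) = -0.003660
t_3 = 0.309777 − (-0.003660)·(0.309777 − 0.400000) / (-0.003660 − (-0.281680)) = 0.309777 − (0.000330)/(0.278020) = 0.308590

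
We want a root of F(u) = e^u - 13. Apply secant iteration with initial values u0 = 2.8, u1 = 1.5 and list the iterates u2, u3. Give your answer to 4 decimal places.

2.4257, 2.6548

F(2.8) = 3.444647, F(1.5) = -8.518311
u2 = 1.500000 − (-8.518311)·(1.500000 − 2.800000) / (-8.518311 − 3.444647) = 1.500000 − (11.073804)/(-11.962958) = 2.425674
F(2.425674) = -1.690145
u3 = 2.425674 − (-1.690145)·(2.425674 − 1.500000) / (-1.690145 − (-8.518311)) = 2.425674 − (-1.564524)/(6.828166) = 2.654802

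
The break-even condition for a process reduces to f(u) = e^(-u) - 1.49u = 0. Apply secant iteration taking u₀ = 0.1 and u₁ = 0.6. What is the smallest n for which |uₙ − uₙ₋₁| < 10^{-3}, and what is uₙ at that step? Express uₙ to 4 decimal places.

f(0.1) = 0.755837, f(0.6) = -0.345188
u₂ = 0.600000 − (-0.345188)·(0.500000)/(-1.101026) = 0.443242;  |Δ| = 0.156758
f(0.443242) = -0.018480
u₃ = 0.443242 − (-0.018480)·(-0.156758)/(0.326709) = 0.434376;  |Δ| = 0.008867
f(0.434376) = 0.000449
u₄ = 0.434376 − 0.000449·(-0.008867)/(0.018929) = 0.434586;  |Δ| = 0.000210
|u₄ − u₃| = 0.000210 < 10^{-3}

n = 4, uₙ = 0.4346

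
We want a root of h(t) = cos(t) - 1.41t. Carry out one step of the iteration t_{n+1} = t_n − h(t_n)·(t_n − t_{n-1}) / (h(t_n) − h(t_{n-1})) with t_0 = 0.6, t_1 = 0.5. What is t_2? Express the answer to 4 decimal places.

h(0.6) = -0.020664, h(0.5) = 0.172583
t_2 = 0.500000 − 0.172583·(0.500000 − 0.600000) / (0.172583 − (-0.020664)) = 0.500000 − (-0.017258)/(0.193247) = 0.589307

0.5893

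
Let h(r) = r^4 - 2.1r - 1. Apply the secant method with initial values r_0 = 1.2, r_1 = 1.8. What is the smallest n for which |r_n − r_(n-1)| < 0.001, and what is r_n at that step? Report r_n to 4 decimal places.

h(1.2) = -1.446400, h(1.8) = 5.717600
r_2 = 1.800000 − 5.717600·(0.600000)/(7.164000) = 1.321139;  |Δ| = 0.478861
h(1.321139) = -0.727942
r_3 = 1.321139 − (-0.727942)·(-0.478861)/(-6.445542) = 1.375220;  |Δ| = 0.054081
h(1.375220) = -0.311209
r_4 = 1.375220 − (-0.311209)·(0.054081)/(0.416733) = 1.415607;  |Δ| = 0.040387
h(1.415607) = 0.043015
r_5 = 1.415607 − 0.043015·(0.040387)/(0.354224) = 1.410703;  |Δ| = 0.004904
h(1.410703) = -0.002048
r_6 = 1.410703 − (-0.002048)·(-0.004904)/(-0.045063) = 1.410926;  |Δ| = 0.000223
|r_6 − r_5| = 0.000223 < 0.001

n = 6, r_n = 1.4109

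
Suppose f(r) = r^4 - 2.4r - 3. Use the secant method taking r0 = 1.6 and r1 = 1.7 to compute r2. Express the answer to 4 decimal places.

1.6184

f(1.6) = -0.286400, f(1.7) = 1.272100
r2 = 1.700000 − 1.272100·(1.700000 − 1.600000) / (1.272100 − (-0.286400)) = 1.700000 − (0.127210)/(1.558500) = 1.618377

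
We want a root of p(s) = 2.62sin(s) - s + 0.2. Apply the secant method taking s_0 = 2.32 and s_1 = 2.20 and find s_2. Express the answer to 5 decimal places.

p(2.32) = -0.2015536, p(2.20) = 0.1182606
s_2 = 2.2000000 − 0.1182606·(2.2000000 − 2.3200000) / (0.1182606 − (-0.2015536)) = 2.2000000 − (-0.0141913)/(0.3198142) = 2.2443735

2.24437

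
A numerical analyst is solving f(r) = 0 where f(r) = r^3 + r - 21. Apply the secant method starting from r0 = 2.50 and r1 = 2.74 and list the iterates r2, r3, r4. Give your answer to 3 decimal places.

f(2.50) = -2.87500, f(2.74) = 2.31082
r2 = 2.74000 − 2.31082·(2.74000 − 2.50000) / (2.31082 − (-2.87500)) = 2.74000 − (0.55460)/(5.18582) = 2.63306
f(2.63306) = -0.11203
r3 = 2.63306 − (-0.11203)·(2.63306 − 2.74000) / (-0.11203 − 2.31082) = 2.63306 − (0.01198)/(-2.42285) = 2.63800
f(2.63800) = -0.00404
r4 = 2.63800 − (-0.00404)·(2.63800 − 2.63306) / (-0.00404 − (-0.11203)) = 2.63800 − (-0.00002)/(0.10799) = 2.63819

2.633, 2.638, 2.638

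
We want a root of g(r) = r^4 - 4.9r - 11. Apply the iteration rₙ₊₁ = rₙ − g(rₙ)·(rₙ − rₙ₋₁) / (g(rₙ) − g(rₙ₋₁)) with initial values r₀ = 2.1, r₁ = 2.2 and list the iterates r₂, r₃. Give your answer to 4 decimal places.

2.1528, 2.1547

g(2.1) = -1.841900, g(2.2) = 1.645600
r₂ = 2.200000 − 1.645600·(2.200000 − 2.100000) / (1.645600 − (-1.841900)) = 2.200000 − (0.164560)/(3.487500) = 2.152814
g(2.152814) = -0.069184
r₃ = 2.152814 − (-0.069184)·(2.152814 − 2.200000) / (-0.069184 − 1.645600) = 2.152814 − (0.003265)/(-1.714784) = 2.154718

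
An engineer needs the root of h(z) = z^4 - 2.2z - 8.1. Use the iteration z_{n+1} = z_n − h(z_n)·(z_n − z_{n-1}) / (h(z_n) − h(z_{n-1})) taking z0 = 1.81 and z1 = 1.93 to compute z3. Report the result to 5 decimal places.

h(1.81) = -1.3491688, h(1.93) = 1.5288800
z2 = 1.9300000 − 1.5288800·(1.9300000 − 1.8100000) / (1.5288800 − (-1.3491688)) = 1.9300000 − (0.1834656)/(2.8780488) = 1.8662535
h(1.8662535) = -0.0751510
z3 = 1.8662535 − (-0.0751510)·(1.8662535 − 1.9300000) / (-0.0751510 − 1.5288800) = 1.8662535 − (0.0047906)/(-1.6040310) = 1.8692401

1.86924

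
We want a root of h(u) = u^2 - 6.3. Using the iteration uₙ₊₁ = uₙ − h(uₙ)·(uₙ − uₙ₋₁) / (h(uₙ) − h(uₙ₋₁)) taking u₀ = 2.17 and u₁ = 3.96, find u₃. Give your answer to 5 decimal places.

2.49173

h(2.17) = -1.5911000, h(3.96) = 9.3816000
u₂ = 3.9600000 − 9.3816000·(3.9600000 − 2.1700000) / (9.3816000 − (-1.5911000)) = 3.9600000 − (16.7930640)/(10.9727000) = 2.4295595
h(2.4295595) = -0.3972404
u₃ = 2.4295595 − (-0.3972404)·(2.4295595 − 3.9600000) / (-0.3972404 − 9.3816000) = 2.4295595 − (0.6079528)/(-9.7788404) = 2.4917298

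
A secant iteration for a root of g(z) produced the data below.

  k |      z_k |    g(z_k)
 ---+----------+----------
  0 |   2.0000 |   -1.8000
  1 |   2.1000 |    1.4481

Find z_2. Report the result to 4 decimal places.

z_2 = 2.1000 − 1.4481·(2.1000 − 2.0000) / (1.4481 − (-1.8000))
   = 2.1000 − (0.144810)/(3.248100) = 2.055417

2.0554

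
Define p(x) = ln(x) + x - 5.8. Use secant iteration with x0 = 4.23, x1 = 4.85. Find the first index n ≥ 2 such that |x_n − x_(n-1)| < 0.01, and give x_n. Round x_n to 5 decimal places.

n = 3, x_n = 4.33359

p(4.23) = -0.1277980, p(4.85) = 0.6289787
x2 = 4.8500000 − 0.6289787·(0.6200000)/(0.7567767) = 4.3347003;  |Δ| = 0.5152997
p(4.3347003) = 0.0013528
x3 = 4.3347003 − 0.0013528·(-0.5152997)/(-0.6276259) = 4.3335896;  |Δ| = 0.0011107
|x3 − x2| = 0.0011107 < 0.01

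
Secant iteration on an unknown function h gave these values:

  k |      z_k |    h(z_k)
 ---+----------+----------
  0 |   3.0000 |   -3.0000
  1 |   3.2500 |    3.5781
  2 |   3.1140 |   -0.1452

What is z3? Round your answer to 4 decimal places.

3.1193

z3 = 3.1140 − (-0.1452)·(3.1140 − 3.2500) / (-0.1452 − 3.5781)
   = 3.1140 − (0.019747)/(-3.723300) = 3.119304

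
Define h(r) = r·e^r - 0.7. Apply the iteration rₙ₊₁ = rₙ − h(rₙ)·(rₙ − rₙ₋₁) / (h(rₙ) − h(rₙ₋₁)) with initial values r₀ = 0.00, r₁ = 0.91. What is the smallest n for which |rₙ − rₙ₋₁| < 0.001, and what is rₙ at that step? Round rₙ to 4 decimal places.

n = 6, rₙ = 0.4475

h(0.00) = -0.700000, h(0.91) = 1.560734
r₂ = 0.910000 − 1.560734·(0.910000)/(2.260734) = 0.281767;  |Δ| = 0.628233
h(0.281767) = -0.326526
r₃ = 0.281767 − (-0.326526)·(-0.628233)/(-1.887260) = 0.390461;  |Δ| = 0.108694
h(0.390461) = -0.123030
r₄ = 0.390461 − (-0.123030)·(0.108694)/(0.203497) = 0.456176;  |Δ| = 0.065714
h(0.456176) = 0.019858
r₅ = 0.456176 − 0.019858·(0.065714)/(0.142888) = 0.447043;  |Δ| = 0.009133
h(0.447043) = -0.000967
r₆ = 0.447043 − (-0.000967)·(-0.009133)/(-0.020825) = 0.447467;  |Δ| = 0.000424
|r₆ − r₅| = 0.000424 < 0.001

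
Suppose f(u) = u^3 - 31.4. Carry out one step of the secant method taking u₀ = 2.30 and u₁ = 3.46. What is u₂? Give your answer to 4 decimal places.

f(2.30) = -19.233000, f(3.46) = 10.021736
u₂ = 3.460000 − 10.021736·(3.460000 − 2.300000) / (10.021736 − (-19.233000)) = 3.460000 − (11.625214)/(29.254736) = 3.062621

3.0626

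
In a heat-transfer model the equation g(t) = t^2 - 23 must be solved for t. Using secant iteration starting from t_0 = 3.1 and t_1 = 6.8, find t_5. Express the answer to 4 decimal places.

g(3.1) = -13.390000, g(6.8) = 23.240000
t_2 = 6.800000 − 23.240000·(6.800000 − 3.100000) / (23.240000 − (-13.390000)) = 6.800000 − (85.988000)/(36.630000) = 4.452525
g(4.452525) = -3.175019
t_3 = 4.452525 − (-3.175019)·(4.452525 − 6.800000) / (-3.175019 − 23.240000) = 4.452525 − (7.453277)/(-26.415019) = 4.734686
g(4.734686) = -0.582750
t_4 = 4.734686 − (-0.582750)·(4.734686 − 4.452525) / (-0.582750 − (-3.175019)) = 4.734686 − (-0.164429)/(2.592269) = 4.798116
g(4.798116) = 0.021921
t_5 = 4.798116 − 0.021921·(4.798116 − 4.734686) / (0.021921 − (-0.582750)) = 4.798116 − (0.001390)/(0.604671) = 4.795817

4.7958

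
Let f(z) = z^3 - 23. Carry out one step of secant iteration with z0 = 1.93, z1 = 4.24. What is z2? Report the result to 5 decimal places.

2.45905

f(1.93) = -15.8109430, f(4.24) = 53.2250240
z2 = 4.2400000 − 53.2250240·(4.2400000 − 1.9300000) / (53.2250240 − (-15.8109430)) = 4.2400000 − (122.9498054)/(69.0359670) = 2.4590471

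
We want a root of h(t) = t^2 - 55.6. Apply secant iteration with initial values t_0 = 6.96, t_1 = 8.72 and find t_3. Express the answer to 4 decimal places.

7.4534

h(6.96) = -7.158400, h(8.72) = 20.438400
t_2 = 8.720000 − 20.438400·(8.720000 − 6.960000) / (20.438400 − (-7.158400)) = 8.720000 − (35.971584)/(27.596800) = 7.416531
h(7.416531) = -0.595074
t_3 = 7.416531 − (-0.595074)·(7.416531 − 8.720000) / (-0.595074 − 20.438400) = 7.416531 − (0.775660)/(-21.033474) = 7.453408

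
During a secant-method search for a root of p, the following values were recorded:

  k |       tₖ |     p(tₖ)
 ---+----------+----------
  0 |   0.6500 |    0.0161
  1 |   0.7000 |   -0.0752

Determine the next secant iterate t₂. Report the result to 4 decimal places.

0.6588

t₂ = 0.7000 − (-0.0752)·(0.7000 − 0.6500) / (-0.0752 − 0.0161)
   = 0.7000 − (-0.003760)/(-0.091300) = 0.658817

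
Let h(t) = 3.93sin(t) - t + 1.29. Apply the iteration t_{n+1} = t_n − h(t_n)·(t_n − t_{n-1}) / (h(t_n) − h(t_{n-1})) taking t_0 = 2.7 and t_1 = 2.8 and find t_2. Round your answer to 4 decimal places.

h(2.7) = 0.269603, h(2.8) = -0.193497
t_2 = 2.800000 − (-0.193497)·(2.800000 − 2.700000) / (-0.193497 − 0.269603) = 2.800000 − (-0.019350)/(-0.463099) = 2.758217

2.7582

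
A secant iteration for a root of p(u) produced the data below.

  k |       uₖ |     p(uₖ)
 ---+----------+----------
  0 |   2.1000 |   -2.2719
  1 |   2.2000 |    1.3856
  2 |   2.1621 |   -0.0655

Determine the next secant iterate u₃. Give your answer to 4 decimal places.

u₃ = 2.1621 − (-0.0655)·(2.1621 − 2.2000) / (-0.0655 − 1.3856)
   = 2.1621 − (0.002482)/(-1.451100) = 2.163811

2.1638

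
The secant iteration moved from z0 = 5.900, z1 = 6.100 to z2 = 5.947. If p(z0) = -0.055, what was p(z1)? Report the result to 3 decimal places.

The secant line through (5.900, -0.055) and (6.100, p(z1)) crosses zero at z2 = 5.947.
So (5.900, -0.055), (6.100, p(z1)), (5.947, 0) are collinear:
p(z1) = -0.055 · (6.100 − 5.947) / (5.900 − 5.947) = -0.055 · (0.15300)/(-0.04700) = 0.17904

0.179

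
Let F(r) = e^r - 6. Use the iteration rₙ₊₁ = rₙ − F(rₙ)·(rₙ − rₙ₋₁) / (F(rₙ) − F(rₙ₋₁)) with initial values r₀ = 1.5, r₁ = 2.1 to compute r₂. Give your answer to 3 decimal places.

F(1.5) = -1.51831, F(2.1) = 2.16617
r₂ = 2.10000 − 2.16617·(2.10000 − 1.50000) / (2.16617 − (-1.51831)) = 2.10000 − (1.29970)/(3.68448) = 1.74725

1.747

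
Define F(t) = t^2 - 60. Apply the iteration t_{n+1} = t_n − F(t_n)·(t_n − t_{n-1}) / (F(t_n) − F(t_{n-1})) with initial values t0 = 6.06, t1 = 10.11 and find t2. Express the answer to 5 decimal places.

F(6.06) = -23.2764000, F(10.11) = 42.2121000
t2 = 10.1100000 − 42.2121000·(10.1100000 − 6.0600000) / (42.2121000 − (-23.2764000)) = 10.1100000 − (170.9590050)/(65.4885000) = 7.4994805

7.49948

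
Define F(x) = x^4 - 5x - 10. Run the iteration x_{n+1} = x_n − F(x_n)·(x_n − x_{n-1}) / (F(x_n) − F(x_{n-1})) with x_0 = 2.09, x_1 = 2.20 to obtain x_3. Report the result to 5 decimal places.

F(2.09) = -1.3697024, F(2.20) = 2.4256000
x_2 = 2.2000000 − 2.4256000·(2.2000000 − 2.0900000) / (2.4256000 − (-1.3697024)) = 2.2000000 − (0.2668160)/(3.7953024) = 2.1296984
F(2.1296984) = -0.0766876
x_3 = 2.1296984 − (-0.0766876)·(2.1296984 − 2.2000000) / (-0.0766876 − 2.4256000) = 2.1296984 − (0.0053913)/(-2.5022876) = 2.1318529

2.13185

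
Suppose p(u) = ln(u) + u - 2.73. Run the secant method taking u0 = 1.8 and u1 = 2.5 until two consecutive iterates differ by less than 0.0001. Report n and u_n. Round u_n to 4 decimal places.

p(1.8) = -0.342213, p(2.5) = 0.686291
u2 = 2.500000 − 0.686291·(0.700000)/(1.028504) = 2.032910;  |Δ| = 0.467090
p(2.032910) = 0.012379
u3 = 2.032910 − 0.012379·(-0.467090)/(-0.673912) = 2.024331;  |Δ| = 0.008580
p(2.024331) = -0.000430
u4 = 2.024331 − (-0.000430)·(-0.008580)/(-0.012809) = 2.024619;  |Δ| = 0.000288
p(2.024619) = 0.000000
u5 = 2.024619 − 0.000000·(0.000288)/(0.000431) = 2.024619;  |Δ| = 0.000000
|u5 − u4| = 0.000000 < 0.0001

n = 5, u_n = 2.0246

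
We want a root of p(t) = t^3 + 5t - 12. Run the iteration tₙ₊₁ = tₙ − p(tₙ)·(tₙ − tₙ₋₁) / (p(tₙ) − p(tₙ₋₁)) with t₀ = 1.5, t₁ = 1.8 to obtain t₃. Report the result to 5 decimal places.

1.59187

p(1.5) = -1.1250000, p(1.8) = 2.8320000
t₂ = 1.8000000 − 2.8320000·(1.8000000 − 1.5000000) / (2.8320000 − (-1.1250000)) = 1.8000000 − (0.8496000)/(3.9570000) = 1.5852919
p(1.5852919) = -0.0894637
t₃ = 1.5852919 − (-0.0894637)·(1.5852919 − 1.8000000) / (-0.0894637 − 2.8320000) = 1.5852919 − (0.0192086)/(-2.9214637) = 1.5918669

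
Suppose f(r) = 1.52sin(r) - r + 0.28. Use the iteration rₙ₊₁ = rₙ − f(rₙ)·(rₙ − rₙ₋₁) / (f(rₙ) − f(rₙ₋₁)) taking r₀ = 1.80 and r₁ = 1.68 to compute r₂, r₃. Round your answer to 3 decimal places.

1.768, 1.770

f(1.80) = -0.03975, f(1.68) = 0.11095
r₂ = 1.68000 − 0.11095·(1.68000 − 1.80000) / (0.11095 − (-0.03975)) = 1.68000 − (-0.01331)/(0.15070) = 1.76835
f(1.76835) = 0.00209
r₃ = 1.76835 − 0.00209·(1.76835 − 1.68000) / (0.00209 − 0.11095) = 1.76835 − (0.00018)/(-0.10885) = 1.77004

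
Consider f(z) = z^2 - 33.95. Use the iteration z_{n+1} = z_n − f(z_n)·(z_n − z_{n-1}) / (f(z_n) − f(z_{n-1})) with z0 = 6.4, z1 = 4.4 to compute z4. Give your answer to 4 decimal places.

5.8266

f(6.4) = 7.010000, f(4.4) = -14.590000
z2 = 4.400000 − (-14.590000)·(4.400000 − 6.400000) / (-14.590000 − 7.010000) = 4.400000 − (29.180000)/(-21.600000) = 5.750926
f(5.750926) = -0.876851
z3 = 5.750926 − (-0.876851)·(5.750926 − 4.400000) / (-0.876851 − (-14.590000)) = 5.750926 − (-1.184561)/(13.713149) = 5.837307
f(5.837307) = 0.124157
z4 = 5.837307 − 0.124157·(5.837307 − 5.750926) / (0.124157 − (-0.876851)) = 5.837307 − (0.010725)/(1.001008) = 5.826593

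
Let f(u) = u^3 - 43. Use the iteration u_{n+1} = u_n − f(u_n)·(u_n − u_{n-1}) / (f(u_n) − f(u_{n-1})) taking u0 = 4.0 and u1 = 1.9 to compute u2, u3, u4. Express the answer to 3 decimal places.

3.228, 3.692, 3.488

f(4.0) = 21.00000, f(1.9) = -36.14100
u2 = 1.90000 − (-36.14100)·(1.90000 − 4.00000) / (-36.14100 − 21.00000) = 1.90000 − (75.89610)/(-57.14100) = 3.22822
f(3.22822) = -9.35726
u3 = 3.22822 − (-9.35726)·(3.22822 − 1.90000) / (-9.35726 − (-36.14100)) = 3.22822 − (-12.42855)/(26.78374) = 3.69226
f(3.69226) = 7.33571
u4 = 3.69226 − 7.33571·(3.69226 − 3.22822) / (7.33571 − (-9.35726)) = 3.69226 − (3.40401)/(16.69297) = 3.48834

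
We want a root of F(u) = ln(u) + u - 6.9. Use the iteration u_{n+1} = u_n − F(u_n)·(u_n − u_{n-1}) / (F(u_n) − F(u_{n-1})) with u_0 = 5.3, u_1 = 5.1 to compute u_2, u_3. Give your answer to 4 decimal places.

5.2432, 5.2431

F(5.3) = 0.067707, F(5.1) = -0.170759
u_2 = 5.100000 − (-0.170759)·(5.100000 − 5.300000) / (-0.170759 − 0.067707) = 5.100000 − (0.034152)/(-0.238466) = 5.243215
F(5.243215) = 0.000150
u_3 = 5.243215 − 0.000150·(5.243215 − 5.100000) / (0.000150 − (-0.170759)) = 5.243215 − (0.000021)/(0.170909) = 5.243089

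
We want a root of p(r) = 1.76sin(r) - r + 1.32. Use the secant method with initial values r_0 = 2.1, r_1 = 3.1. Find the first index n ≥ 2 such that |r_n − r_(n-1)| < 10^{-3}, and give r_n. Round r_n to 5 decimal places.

n = 5, r_n = 2.44680

p(2.1) = 0.7392485, p(3.1) = -1.7068180
r_2 = 3.1000000 − (-1.7068180)·(1.0000000)/(-2.4460665) = 2.4022193;  |Δ| = 0.6977807
p(2.4022193) = 0.1037128
r_3 = 2.4022193 − 0.1037128·(-0.6977807)/(1.8105308) = 2.4421903;  |Δ| = 0.0399710
p(2.4421903) = 0.0108281
r_4 = 2.4421903 − 0.0108281·(0.0399710)/(-0.0928847) = 2.4468500;  |Δ| = 0.0046597
p(2.4468500) = -0.0001194
r_5 = 2.4468500 − (-0.0001194)·(0.0046597)/(-0.0109475) = 2.4467991;  |Δ| = 0.0000508
|r_5 − r_4| = 0.0000508 < 10^{-3}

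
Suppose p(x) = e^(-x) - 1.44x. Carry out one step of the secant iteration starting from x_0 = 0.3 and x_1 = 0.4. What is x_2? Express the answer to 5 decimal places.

p(0.3) = 0.3088182, p(0.4) = 0.0943200
x_2 = 0.4000000 − 0.0943200·(0.4000000 − 0.3000000) / (0.0943200 − 0.3088182) = 0.4000000 − (0.0094320)/(-0.2144982) = 0.4439724

0.44397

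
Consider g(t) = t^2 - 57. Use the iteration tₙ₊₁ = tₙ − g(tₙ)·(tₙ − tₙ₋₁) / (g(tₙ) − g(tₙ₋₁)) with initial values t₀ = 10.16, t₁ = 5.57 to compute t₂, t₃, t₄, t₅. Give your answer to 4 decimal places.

g(10.16) = 46.225600, g(5.57) = -25.975100
t₂ = 5.570000 − (-25.975100)·(5.570000 − 10.160000) / (-25.975100 − 46.225600) = 5.570000 − (119.225709)/(-72.200700) = 7.221310
g(7.221310) = -4.852688
t₃ = 7.221310 − (-4.852688)·(7.221310 − 5.570000) / (-4.852688 − (-25.975100)) = 7.221310 − (-8.013290)/(21.122412) = 7.600683
g(7.600683) = 0.770388
t₄ = 7.600683 − 0.770388·(7.600683 − 7.221310) / (0.770388 − (-4.852688)) = 7.600683 − (0.292265)/(5.623076) = 7.548707
g(7.548707) = -0.017017
t₅ = 7.548707 − (-0.017017)·(7.548707 − 7.600683) / (-0.017017 − 0.770388) = 7.548707 − (0.000884)/(-0.787405) = 7.549831

7.2213, 7.6007, 7.5487, 7.5498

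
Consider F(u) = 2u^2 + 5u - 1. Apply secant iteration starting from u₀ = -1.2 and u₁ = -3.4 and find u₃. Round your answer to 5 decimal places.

-2.56909

F(-1.2) = -4.1200000, F(-3.4) = 5.1200000
u₂ = -3.4000000 − 5.1200000·(-3.4000000 − (-1.2000000)) / (5.1200000 − (-4.1200000)) = -3.4000000 − (-11.2640000)/(9.2400000) = -2.1809524
F(-2.1809524) = -2.3916553
u₃ = -2.1809524 − (-2.3916553)·(-2.1809524 − (-3.4000000)) / (-2.3916553 − 5.1200000) = -2.1809524 − (-2.9155417)/(-7.5116553) = -2.5690881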